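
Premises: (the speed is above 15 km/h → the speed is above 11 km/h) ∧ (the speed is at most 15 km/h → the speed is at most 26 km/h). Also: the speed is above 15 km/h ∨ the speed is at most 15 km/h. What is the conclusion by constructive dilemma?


Constructive dilemma: (P → Q) ∧ (R → S), P ∨ R ⊢ Q ∨ S
Premise 1: the speed is above 15 km/h → the speed is above 11 km/h
Premise 2: the speed is at most 15 km/h → the speed is at most 26 km/h
Premise 3: the speed is above 15 km/h ∨ the speed is at most 15 km/h
Case 1: Assuming the speed is above 15 km/h, then by Premise 1, the speed is above 11 km/h.
Case 2: Assuming the speed is at most 15 km/h, then by Premise 2, the speed is at most 26 km/h.
Since one of the speed is above 15 km/h or the speed is at most 15 km/h must hold, we get the speed is above 11 km/h or the speed is at most 26 km/h.

The speed is above 11 km/h or the speed is at most 26 km/h.


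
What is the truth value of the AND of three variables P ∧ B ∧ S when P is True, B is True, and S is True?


P = True, B = True, S = True
Step 1: P ∧ B = True AND True = True
Step 2: (True) ∧ S = (True) AND True = True
AND is true only when ALL operands are true.

True


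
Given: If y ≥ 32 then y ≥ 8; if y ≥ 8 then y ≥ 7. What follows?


Hypothetical syllogism: P → Q, Q → R ⊢ P → R
Premise 1: y ≥ 32 → y ≥ 8
Premise 2: y ≥ 8 → y ≥ 7
Chain the implications: the middle term (y ≥ 8) links the two.
Conclusion: If y ≥ 32, then y ≥ 7.

If y ≥ 32, then y ≥ 7.


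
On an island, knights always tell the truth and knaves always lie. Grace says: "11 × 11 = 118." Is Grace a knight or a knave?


Statement: "11 × 11 = 118."
Actual: 11 × 11 = 121
Claimed: 118
Statement is FALSE → Grace lies → Knave

Knave


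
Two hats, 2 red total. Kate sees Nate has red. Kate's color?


Total red = 2, Nate = red
Red accounted for: 1
Remaining for Kate: 1
Kate's hat is red.

red


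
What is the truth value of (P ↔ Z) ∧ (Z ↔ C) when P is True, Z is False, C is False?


P = True, Z = False, C = False
Step 1: P ↔ Z is true when P and Z have the same value. Result: False
Step 2: Z ↔ C is true when Z and C have the same value. Result: True
Step 3: False ∧ True = False

False


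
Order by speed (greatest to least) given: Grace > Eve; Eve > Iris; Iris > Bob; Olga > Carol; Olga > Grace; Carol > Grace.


Constraints: Grace > Eve; Eve > Iris; Iris > Bob; Olga > Carol; Olga > Grace; Carol > Grace
Method: at each step, the next-highest is the one remaining person who never appears on the smaller side of a constraint between remaining people.
  Step 1: remaining {Bob, Eve, Iris, Carol, Grace, Olga}; on the smaller side: {Bob, Eve, Iris, Carol, Grace} → Olga is next (Olga > Carol; Olga > Grace).
  Step 2: remaining {Bob, Eve, Iris, Carol, Grace}; on the smaller side: {Bob, Eve, Iris, Grace} → Carol is next (Carol > Grace).
  Step 3: remaining {Bob, Eve, Iris, Grace}; on the smaller side: {Bob, Eve, Iris} → Grace is next (Grace > Eve).
  Step 4: remaining {Bob, Eve, Iris}; on the smaller side: {Bob, Iris} → Eve is next (Eve > Iris).
  Step 5: remaining {Bob, Iris}; on the smaller side: {Bob} → Iris is next (Iris > Bob).
  Step 6: only Bob remains → lowest.
Final ranking (highest to lowest):

Olga > Carol > Grace > Eve > Iris > Bob


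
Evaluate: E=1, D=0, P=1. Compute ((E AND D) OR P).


E AND D = 1&0 = 0
0 OR 1 = 1

1


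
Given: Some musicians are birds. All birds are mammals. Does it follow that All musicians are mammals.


Premise 1: Some musicians are birds.
Premise 2: All birds are mammals.
Conclusion: All musicians are mammals.
Fallacy: illicit minor. The minor term (musicians) is distributed in the conclusion ('All musicians ...') but undistributed in its premise ('Some musicians are birds' doesn't cover all musicians).
Only 'Some musicians are mammals' follows, not 'All'.

Invalid


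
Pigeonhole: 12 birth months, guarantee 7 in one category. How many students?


Pigeonhole: to guarantee k in one of n categories, need (k-1)×n + 1.
k = 7, n = 12
Minimum = (7-1) × 12 + 1 = 6 × 12 + 1

73


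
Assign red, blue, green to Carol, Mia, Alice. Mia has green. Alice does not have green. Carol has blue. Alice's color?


From clues:
  Carol → blue
  Mia → green
By elimination, Alice gets the remaining.

red


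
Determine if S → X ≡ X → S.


Expression 1: S → X
Expression 2: X → S
Truth table (S X | Expr1 Expr2):
  T T |   T     T
  T F |   F     T   ← differ
  F T |   T     F   ← differ
  F F |   T     T
Counterexample: S=T, X=F gives Expr1 = F but Expr2 = T, so the expressions are NOT logically equivalent.

No


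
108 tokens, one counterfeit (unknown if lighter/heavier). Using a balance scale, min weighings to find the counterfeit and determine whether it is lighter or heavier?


Let n = 108. 216 possibilities (n tokens × lighter/heavier); each weighing has 3 outcomes.
Bound for k weighings: say the first weighing puts j tokens on each pan. If it tips, the 2j weighed tokens remain suspects (each with a known direction) and k-1 weighings give 3^(k-1) outcomes; 3^(k-1) is odd, so 2j ≤ 3^(k-1) - 1. If it balances, the n - 2j unweighed tokens remain with direction unknown: 2(n - 2j) ≤ 3^(k-1) - 1 by the same parity argument. Adding, n ≤ (3^(k-1) - 1) + (3^(k-1) - 1)/2 = (3^k - 3)/2, and the classical three-group strategy achieves this (3 tokens in 2 weighings, 12 in 3, 39 in 4, 120 in 5).
So we need the smallest k with (3^k - 3)/2 ≥ 108.
k = 4: (3^4 - 3)/2 = 39 < 108 ✗
k = 5: (3^5 - 3)/2 = 120 ≥ 108 ✓

5


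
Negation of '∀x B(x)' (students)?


Original: ∀x B(x)
Rule: ¬∀→∃, ¬∃→∀, negate predicate.
Negation: ∃x ¬B(x)

∃x ¬B(x)


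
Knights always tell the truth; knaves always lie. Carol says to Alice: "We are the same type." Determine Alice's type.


Carol says: "We are the same type."
Case 1: Carol is a Knight (truth-teller)
  Statement is true → they ARE the same → Alice is also a Knight
Case 2: Carol is a Knave (liar)
  Statement is false → they are NOT the same → Alice is a Knight
In both cases, Alice is a Knight.

Knight


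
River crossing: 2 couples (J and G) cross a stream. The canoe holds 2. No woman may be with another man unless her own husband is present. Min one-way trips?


Label couples J and G.
1. WJ+WG → (far: WJ,WG; near: HJ,HG)
2. WJ ←   (far: WG; near: HJ,HG,WJ)
3. HJ+HG → (far: HJ,HG,WG; near: WJ)
4. HJ ←   (far: HG,WG; near: HJ,WJ)  — HJ returns, since WJ is alone on near bank
5. HJ+WJ → (far: all four; near: empty)
Every state respects the constraint.
Minimum trips = 5

5


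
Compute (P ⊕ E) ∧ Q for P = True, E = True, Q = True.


P = True, E = True, Q = True
Step 1: P ⊕ E = True XOR True = False
Step 2: False ∧ Q = False AND True = False
XOR true when exactly one of P,E is true; then AND with Q.

False


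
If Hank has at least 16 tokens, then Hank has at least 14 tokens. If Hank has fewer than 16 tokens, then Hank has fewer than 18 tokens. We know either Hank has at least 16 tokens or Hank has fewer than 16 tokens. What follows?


Constructive dilemma: (P → Q) ∧ (R → S), P ∨ R ⊢ Q ∨ S
Premise 1: Hank has at least 16 tokens → Hank has at least 14 tokens
Premise 2: Hank has fewer than 16 tokens → Hank has fewer than 18 tokens
Premise 3: Hank has at least 16 tokens ∨ Hank has fewer than 16 tokens
Case 1: Assuming Hank has at least 16 tokens, then by Premise 1, Hank has at least 14 tokens.
Case 2: Assuming Hank has fewer than 16 tokens, then by Premise 2, Hank has fewer than 18 tokens.
Since one of Hank has at least 16 tokens or Hank has fewer than 16 tokens must hold, we get Hank has at least 14 tokens or Hank has fewer than 18 tokens.

Hank has at least 14 tokens or Hank has fewer than 18 tokens.


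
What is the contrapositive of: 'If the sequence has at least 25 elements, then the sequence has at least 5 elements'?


Original: If the sequence has at least 25 elements, then the sequence has at least 5 elements
Contrapositive: If ¬Q, then ¬P
Negate Q: not (the sequence has at least 5 elements)
Negate P: not (the sequence has at least 25 elements)

If not (the sequence has at least 5 elements), then not (the sequence has at least 25 elements).


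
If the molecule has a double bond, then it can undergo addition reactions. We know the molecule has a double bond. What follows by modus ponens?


Modus ponens: P → Q, P ⊢ Q
P: the molecule has a double bond
Q: it can undergo addition reactions
We have P → Q and P is true.
By modus ponens, Q must be true.

It can undergo addition reactions


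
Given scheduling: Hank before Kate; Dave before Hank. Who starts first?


Constraints: Hank before Kate; Dave before Hank
The first task can have nothing scheduled before it, so it must never appear on the right of a 'before'.
Tasks appearing after some 'before': Kate, Hank.
The only task not in that list is Dave → it is first.

Dave


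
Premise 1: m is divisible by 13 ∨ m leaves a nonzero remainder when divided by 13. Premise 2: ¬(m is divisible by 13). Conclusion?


Disjunctive syllogism: P ∨ Q, ¬P ⊢ Q
Disjunction: m is divisible by 13 ∨ m leaves a nonzero remainder when divided by 13
We know it is not the case that m is divisible by 13.
By disjunctive syllogism, the other disjunct must be true.

m leaves a nonzero remainder when divided by 13


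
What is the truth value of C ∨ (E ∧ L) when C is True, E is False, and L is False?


C = True, E = False, L = False
Step 1: E ∧ L = False AND False = False
Step 2: C ∨ False = True OR False = True
AND evaluated first (higher precedence); then OR applied.

True


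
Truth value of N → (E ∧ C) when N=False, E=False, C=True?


N = False, E = False, C = True
Expression: N → (E ∧ C)
Step 1: E ∧ C = False AND True = False
Step 2: N → (False) = False → False = True

True


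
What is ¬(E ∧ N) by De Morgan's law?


De Morgan's law: ¬(P ∧ Q) ≡ ¬P ∨ ¬Q
¬(E ∧ N) = ¬E ∨ ¬N

¬E ∨ ¬N


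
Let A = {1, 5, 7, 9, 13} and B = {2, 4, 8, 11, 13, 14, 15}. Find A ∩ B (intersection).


A = {1, 5, 7, 9, 13}
B = {2, 4, 8, 11, 13, 14, 15}
Operation: intersection
Elements in both: 13

{13}


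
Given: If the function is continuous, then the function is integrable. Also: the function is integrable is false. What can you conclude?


Modus tollens: P → Q, ¬Q ⊢ ¬P
P: the function is continuous
Q: the function is integrable
We have P → Q and Q is false.
By modus tollens, P must be false.

It is not the case that the function is continuous


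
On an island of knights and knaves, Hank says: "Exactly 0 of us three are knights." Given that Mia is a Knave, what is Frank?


Hank claims exactly 0 knights among Hank, Mia, Frank.
Given: Mia is a Knave.

Case 1: Hank is a Knight (tells truth)
  Then exactly 0 of the three are knights.
  Counting Hank, Mia: 1 knight(s) so far. Need -1 more → impossible.
Case 2: Hank is a Knave (lies)
  Then the count is NOT 0.
  If Frank = Knave, count = 0 = 0 → claim would be true, contradicts lie.
  If Frank = Knight, count = 1 ≠ 0 → lie confirmed ✓

Frank is a Knight.

Knight


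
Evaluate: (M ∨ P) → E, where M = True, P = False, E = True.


M = True, P = False, E = True
Step 1: M ∨ P = True OR False = True
Step 2: (True) → E: false only when antecedent=True and E=False.
Result: True

True


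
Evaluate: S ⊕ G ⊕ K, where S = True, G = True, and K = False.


S = True, G = True, K = False
Step 1: S ⊕ G = True XOR True = False
Step 2: False ⊕ K = False XOR False = False
XOR is true when an odd number of operands are true.

False


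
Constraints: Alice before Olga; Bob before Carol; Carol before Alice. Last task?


Constraints: Alice before Olga; Bob before Carol; Carol before Alice
The last task can have nothing scheduled after it, so it must never appear on the left of a 'before'.
Tasks appearing before some other task: Alice, Bob, Carol.
The only task not in that list is Olga → it is last.

Olga


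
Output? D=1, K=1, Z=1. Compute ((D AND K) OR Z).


D AND K = 1&1 = 1
1 OR 1 = 1

1


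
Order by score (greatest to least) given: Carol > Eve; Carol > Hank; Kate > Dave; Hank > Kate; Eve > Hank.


Constraints: Carol > Eve; Carol > Hank; Kate > Dave; Hank > Kate; Eve > Hank
Method: at each step, the next-highest is the one remaining person who never appears on the smaller side of a constraint between remaining people.
  Step 1: remaining {Hank, Eve, Dave, Kate, Carol}; on the smaller side: {Hank, Eve, Dave, Kate} → Carol is next (Carol > Eve; Carol > Hank).
  Step 2: remaining {Hank, Eve, Dave, Kate}; on the smaller side: {Hank, Dave, Kate} → Eve is next (Eve > Hank).
  Step 3: remaining {Hank, Dave, Kate}; on the smaller side: {Dave, Kate} → Hank is next (Hank > Kate).
  Step 4: remaining {Dave, Kate}; on the smaller side: {Dave} → Kate is next (Kate > Dave).
  Step 5: only Dave remains → lowest.
Final ranking (highest to lowest):

Carol > Eve > Hank > Kate > Dave


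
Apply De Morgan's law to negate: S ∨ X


De Morgan's law: ¬(P ∨ Q) ≡ ¬P ∧ ¬Q
¬(S ∨ X) = ¬S ∧ ¬X

¬S ∧ ¬X


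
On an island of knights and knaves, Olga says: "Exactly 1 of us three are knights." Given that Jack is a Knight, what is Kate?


Olga claims exactly 1 knights among Olga, Jack, Kate.
Given: Jack is a Knight.

Case 1: Olga is a Knight (tells truth)
  Then exactly 1 of the three are knights.
  Counting Olga, Jack: 2 knight(s) so far. Need -1 more → impossible.
Case 2: Olga is a Knave (lies)
  Then the count is NOT 1.
  If Kate = Knave, count = 1 = 1 → claim would be true, contradicts lie.
  If Kate = Knight, count = 2 ≠ 1 → lie confirmed ✓

Kate is a Knight.

Knight


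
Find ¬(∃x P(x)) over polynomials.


Original: ∃x P(x)
Rule: ¬∀→∃, ¬∃→∀, negate predicate.
Negation: ∀x ¬P(x)

∀x ¬P(x)


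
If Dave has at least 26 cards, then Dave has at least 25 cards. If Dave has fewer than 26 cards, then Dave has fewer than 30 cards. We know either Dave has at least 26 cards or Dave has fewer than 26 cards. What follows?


Constructive dilemma: (P → Q) ∧ (R → S), P ∨ R ⊢ Q ∨ S
Premise 1: Dave has at least 26 cards → Dave has at least 25 cards
Premise 2: Dave has fewer than 26 cards → Dave has fewer than 30 cards
Premise 3: Dave has at least 26 cards ∨ Dave has fewer than 26 cards
Case 1: Assuming Dave has at least 26 cards, then by Premise 1, Dave has at least 25 cards.
Case 2: Assuming Dave has fewer than 26 cards, then by Premise 2, Dave has fewer than 30 cards.
Since one of Dave has at least 26 cards or Dave has fewer than 26 cards must hold, we get Dave has at least 25 cards or Dave has fewer than 30 cards.

Dave has at least 25 cards or Dave has fewer than 30 cards.


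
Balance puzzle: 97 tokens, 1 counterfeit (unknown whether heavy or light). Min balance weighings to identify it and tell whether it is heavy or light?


Let n = 97. 194 possibilities (n tokens × lighter/heavier); each weighing has 3 outcomes.
Bound for k weighings: say the first weighing puts j tokens on each pan. If it tips, the 2j weighed tokens remain suspects (each with a known direction) and k-1 weighings give 3^(k-1) outcomes; 3^(k-1) is odd, so 2j ≤ 3^(k-1) - 1. If it balances, the n - 2j unweighed tokens remain with direction unknown: 2(n - 2j) ≤ 3^(k-1) - 1 by the same parity argument. Adding, n ≤ (3^(k-1) - 1) + (3^(k-1) - 1)/2 = (3^k - 3)/2, and the classical three-group strategy achieves this (3 tokens in 2 weighings, 12 in 3, 39 in 4, 120 in 5).
So we need the smallest k with (3^k - 3)/2 ≥ 97.
k = 4: (3^4 - 3)/2 = 39 < 97 ✗
k = 5: (3^5 - 3)/2 = 120 ≥ 97 ✓

5


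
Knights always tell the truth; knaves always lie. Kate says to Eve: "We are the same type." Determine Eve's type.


Kate says: "We are the same type."
Case 1: Kate is a Knight (truth-teller)
  Statement is true → they ARE the same → Eve is also a Knight
Case 2: Kate is a Knave (liar)
  Statement is false → they are NOT the same → Eve is a Knight
In both cases, Eve is a Knight.

Knight


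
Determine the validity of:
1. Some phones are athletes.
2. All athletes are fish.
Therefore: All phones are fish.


Premise 1: Some phones are athletes.
Premise 2: All athletes are fish.
Conclusion: All phones are fish.
Fallacy: illicit minor. The minor term (phones) is distributed in the conclusion ('All phones ...') but undistributed in its premise ('Some phones are athletes' doesn't cover all phones).
Only 'Some phones are fish' follows, not 'All'.

Invalid


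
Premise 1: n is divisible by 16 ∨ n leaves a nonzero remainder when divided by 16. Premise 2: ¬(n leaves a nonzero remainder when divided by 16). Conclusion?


Disjunctive syllogism: P ∨ Q, ¬P ⊢ Q
Disjunction: n is divisible by 16 ∨ n leaves a nonzero remainder when divided by 16
We know it is not the case that n leaves a nonzero remainder when divided by 16.
By disjunctive syllogism, the other disjunct must be true.

n is divisible by 16


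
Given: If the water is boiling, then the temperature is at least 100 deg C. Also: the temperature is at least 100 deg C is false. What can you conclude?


Modus tollens: P → Q, ¬Q ⊢ ¬P
P: the water is boiling
Q: the temperature is at least 100 deg C
We have P → Q and Q is false.
By modus tollens, P must be false.

It is not the case that the water is boiling


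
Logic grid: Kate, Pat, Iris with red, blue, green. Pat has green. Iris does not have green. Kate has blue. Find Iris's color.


From clues:
  Pat → green
  Kate → blue
By elimination, Iris gets the remaining.

red


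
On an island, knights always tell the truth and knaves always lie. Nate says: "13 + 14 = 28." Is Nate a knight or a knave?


Statement: "13 + 14 = 28."
Actual: 13 + 14 = 27
Claimed: 28
Statement is FALSE → Nate lies → Knave

Knave


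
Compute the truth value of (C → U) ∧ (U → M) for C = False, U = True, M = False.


C = False, U = True, M = False
Step 1: C → U is false only when C=True and U=False. Result: True
Step 2: U → M is false only when U=True and M=False. Result: False
Step 3: True ∧ False = False

False


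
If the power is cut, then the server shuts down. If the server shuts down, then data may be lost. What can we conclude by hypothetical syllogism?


Hypothetical syllogism: P → Q, Q → R ⊢ P → R
Premise 1: the power is cut → the server shuts down
Premise 2: the server shuts down → data may be lost
Chain the implications: the middle term (the server shuts down) links the two.
Conclusion: If the power is cut, then data may be lost.

If the power is cut, then data may be lost.


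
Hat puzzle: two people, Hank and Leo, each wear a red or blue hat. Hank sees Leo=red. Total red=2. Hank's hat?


Total red = 2, Leo = red
Red accounted for: 1
Remaining for Hank: 1
Hank's hat is red.

red


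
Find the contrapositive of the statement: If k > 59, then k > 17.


Original: If k > 59, then k > 17
Contrapositive: If ¬Q, then ¬P
Negate Q: not (k > 17)
Negate P: not (k > 59)

If not (k > 17), then not (k > 59).


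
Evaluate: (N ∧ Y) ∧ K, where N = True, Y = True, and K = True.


N = True, Y = True, K = True
Step 1: N ∧ Y = True AND True = True
Step 2: True ∧ K = True AND True = True
AND is true only when ALL operands are true.

True


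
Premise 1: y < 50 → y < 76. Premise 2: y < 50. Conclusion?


Modus ponens: P → Q, P ⊢ Q
P: y < 50
Q: y < 76
We have P → Q and P is true.
By modus ponens, Q must be true.

y < 76


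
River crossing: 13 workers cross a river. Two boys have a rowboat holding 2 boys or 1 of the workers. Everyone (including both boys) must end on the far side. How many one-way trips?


Per crossing of one of the workers: boys→, one←, one of the workers→, one← = 4 trips
13 × 4 = 52, + 1 final boys→ = 53
Minimum trips = 53

53


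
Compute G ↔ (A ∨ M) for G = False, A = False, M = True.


G = False, A = False, M = True
Step 1: A ∨ M = False OR True = True
Step 2: G ↔ (True): true when both sides have same truth value.
Result: False ↔ True = False

False


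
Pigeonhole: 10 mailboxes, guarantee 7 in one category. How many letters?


Pigeonhole: to guarantee k in one of n categories, need (k-1)×n + 1.
k = 7, n = 10
Minimum = (7-1) × 10 + 1 = 6 × 10 + 1

61


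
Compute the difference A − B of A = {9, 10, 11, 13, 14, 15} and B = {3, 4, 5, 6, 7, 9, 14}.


A = {9, 10, 11, 13, 14, 15}
B = {3, 4, 5, 6, 7, 9, 14}
Operation: difference A − B
In A but not B: 10, 11, 13, 15

{10, 11, 13, 15}


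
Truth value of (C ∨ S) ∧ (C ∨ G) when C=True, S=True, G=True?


C = True, S = True, G = True
Expression: (C ∨ S) ∧ (C ∨ G)
Step 1: C ∨ S = True OR True = True
Step 2: C ∨ G = True OR True = True
Step 3: (True) ∧ (True) = True AND True = True

True


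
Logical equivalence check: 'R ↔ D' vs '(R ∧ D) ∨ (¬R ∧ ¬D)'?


Expression 1: R ↔ D
Expression 2: (R ∧ D) ∨ (¬R ∧ ¬D)
Truth table (R D | Expr1 Expr2):
  T T |   T     T
  T F |   F     F
  F T |   F     F
  F F |   T     T
All 4 rows agree, so the expressions are logically equivalent.

Yes


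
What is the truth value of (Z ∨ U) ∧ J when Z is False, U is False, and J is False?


Z = False, U = False, J = False
Step 1: Z ∨ U = False OR False = False
Step 2: False ∧ J = False AND False = False
OR is true when at least one operand is true; AND requires both.

False


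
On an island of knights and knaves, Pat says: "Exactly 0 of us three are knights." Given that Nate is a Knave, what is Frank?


Pat claims exactly 0 knights among Pat, Nate, Frank.
Given: Nate is a Knave.

Case 1: Pat is a Knight (tells truth)
  Then exactly 0 of the three are knights.
  Counting Pat, Nate: 1 knight(s) so far. Need -1 more → impossible.
Case 2: Pat is a Knave (lies)
  Then the count is NOT 0.
  If Frank = Knave, count = 0 = 0 → claim would be true, contradicts lie.
  If Frank = Knight, count = 1 ≠ 0 → lie confirmed ✓

Frank is a Knight.

Knight


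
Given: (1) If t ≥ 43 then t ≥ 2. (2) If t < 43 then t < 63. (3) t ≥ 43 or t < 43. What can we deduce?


Constructive dilemma: (P → Q) ∧ (R → S), P ∨ R ⊢ Q ∨ S
Premise 1: t ≥ 43 → t ≥ 2
Premise 2: t < 43 → t < 63
Premise 3: t ≥ 43 ∨ t < 43
Case 1: Assuming t ≥ 43, then by Premise 1, t ≥ 2.
Case 2: Assuming t < 43, then by Premise 2, t < 63.
Since one of t ≥ 43 or t < 43 must hold, we get t ≥ 2 or t < 63.

t ≥ 2 or t < 63.


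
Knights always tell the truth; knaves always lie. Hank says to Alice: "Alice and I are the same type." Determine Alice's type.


Hank says: "Alice and I are the same type."
Case 1: Hank is a Knight (truth-teller)
  Statement is true → they ARE the same → Alice is also a Knight
Case 2: Hank is a Knave (liar)
  Statement is false → they are NOT the same → Alice is a Knight
In both cases, Alice is a Knight.

Knight


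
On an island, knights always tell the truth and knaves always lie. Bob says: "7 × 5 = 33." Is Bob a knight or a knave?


Statement: "7 × 5 = 33."
Actual: 7 × 5 = 35
Claimed: 33
Statement is FALSE → Bob lies → Knave

Knave


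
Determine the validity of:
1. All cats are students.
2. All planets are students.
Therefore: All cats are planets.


Premise 1: All cats are students.
Premise 2: All planets are students.
Conclusion: All cats are planets.
Fallacy: undistributed middle. students is predicate in both.
Counterexample: cats and planets could be disjoint subsets of students.

Invalid


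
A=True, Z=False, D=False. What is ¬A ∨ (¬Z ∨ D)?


A = True, Z = False, D = False
Expression: ¬A ∨ (¬Z ∨ D)
Step 1: ¬Z = NOT False = True
Step 2: ¬Z ∨ D = True OR False = True
Step 3: ¬A = NOT True = False
Step 4: (False) ∨ (True) = False OR True = True

True


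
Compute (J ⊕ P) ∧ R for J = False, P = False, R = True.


J = False, P = False, R = True
Step 1: J ⊕ P = False XOR False = False
Step 2: False ∧ R = False AND True = False
XOR true when exactly one of J,P is true; then AND with R.

False


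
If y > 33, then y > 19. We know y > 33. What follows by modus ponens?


Modus ponens: P → Q, P ⊢ Q
P: y > 33
Q: y > 19
We have P → Q and P is true.
By modus ponens, Q must be true.

y > 19


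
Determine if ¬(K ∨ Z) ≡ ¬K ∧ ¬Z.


Expression 1: ¬(K ∨ Z)
Expression 2: ¬K ∧ ¬Z
Truth table (K Z | Expr1 Expr2):
  T T |   F     F
  T F |   F     F
  F T |   F     F
  F F |   T     T
All 4 rows agree, so the expressions are logically equivalent.

Yes


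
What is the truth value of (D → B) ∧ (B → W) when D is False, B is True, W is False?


D = False, B = True, W = False
Step 1: D → B is false only when D=True and B=False. Result: True
Step 2: B → W is false only when B=True and W=False. Result: False
Step 3: True ∧ False = False

False


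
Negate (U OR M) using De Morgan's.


De Morgan's law: ¬(P ∨ Q) ≡ ¬P ∧ ¬Q
¬(U ∨ M) = ¬U ∧ ¬M

¬U ∧ ¬M


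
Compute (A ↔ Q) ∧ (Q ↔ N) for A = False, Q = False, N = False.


A = False, Q = False, N = False
Step 1: A ↔ Q is true when A and Q have the same value. Result: True
Step 2: Q ↔ N is true when Q and N have the same value. Result: True
Step 3: True ∧ True = True

True


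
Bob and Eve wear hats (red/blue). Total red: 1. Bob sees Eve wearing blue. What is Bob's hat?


Total red = 1, Eve = blue
Red accounted for: 0
Remaining for Bob: 1
Bob's hat is red.

red


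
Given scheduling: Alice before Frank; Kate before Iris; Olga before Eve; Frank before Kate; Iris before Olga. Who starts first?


Constraints: Alice before Frank; Kate before Iris; Olga before Eve; Frank before Kate; Iris before Olga
The first task can have nothing scheduled before it, so it must never appear on the right of a 'before'.
Tasks appearing after some 'before': Frank, Iris, Eve, Kate, Olga.
The only task not in that list is Alice → it is first.

Alice


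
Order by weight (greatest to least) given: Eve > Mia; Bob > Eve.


Constraints: Eve > Mia; Bob > Eve
Method: at each step, the next-highest is the one remaining person who never appears on the smaller side of a constraint between remaining people.
  Step 1: remaining {Bob, Eve, Mia}; on the smaller side: {Eve, Mia} → Bob is next (Bob > Eve).
  Step 2: remaining {Eve, Mia}; on the smaller side: {Mia} → Eve is next (Eve > Mia).
  Step 3: only Mia remains → lowest.
Final ranking (highest to lowest):

Bob > Eve > Mia


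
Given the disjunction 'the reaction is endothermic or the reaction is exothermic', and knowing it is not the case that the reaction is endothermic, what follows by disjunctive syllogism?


Disjunctive syllogism: P ∨ Q, ¬P ⊢ Q
Disjunction: the reaction is endothermic ∨ the reaction is exothermic
We know it is not the case that the reaction is endothermic.
By disjunctive syllogism, the other disjunct must be true.

The reaction is exothermic


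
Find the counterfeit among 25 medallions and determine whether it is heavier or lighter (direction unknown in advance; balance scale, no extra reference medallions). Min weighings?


Let n = 25. 50 possibilities (n medallions × lighter/heavier); each weighing has 3 outcomes.
Bound for k weighings: say the first weighing puts j medallions on each pan. If it tips, the 2j weighed medallions remain suspects (each with a known direction) and k-1 weighings give 3^(k-1) outcomes; 3^(k-1) is odd, so 2j ≤ 3^(k-1) - 1. If it balances, the n - 2j unweighed medallions remain with direction unknown: 2(n - 2j) ≤ 3^(k-1) - 1 by the same parity argument. Adding, n ≤ (3^(k-1) - 1) + (3^(k-1) - 1)/2 = (3^k - 3)/2, and the classical three-group strategy achieves this (3 medallions in 2 weighings, 12 in 3, 39 in 4, 120 in 5).
So we need the smallest k with (3^k - 3)/2 ≥ 25.
k = 3: (3^3 - 3)/2 = 12 < 25 ✗
k = 4: (3^4 - 3)/2 = 39 ≥ 25 ✓

4


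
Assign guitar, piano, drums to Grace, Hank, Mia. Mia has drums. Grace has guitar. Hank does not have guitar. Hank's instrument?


From clues:
  Mia → drums
  Grace → guitar
By elimination, Hank gets the remaining.

piano


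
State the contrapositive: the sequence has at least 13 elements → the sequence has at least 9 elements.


Original: If the sequence has at least 13 elements, then the sequence has at least 9 elements
Contrapositive: If ¬Q, then ¬P
Negate Q: not (the sequence has at least 9 elements)
Negate P: not (the sequence has at least 13 elements)

If not (the sequence has at least 9 elements), then not (the sequence has at least 13 elements).


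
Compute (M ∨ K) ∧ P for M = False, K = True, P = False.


M = False, K = True, P = False
Step 1: M ∨ K = False OR True = True
Step 2: True ∧ P = True AND False = False
OR is true when at least one operand is true; AND requires both.

False


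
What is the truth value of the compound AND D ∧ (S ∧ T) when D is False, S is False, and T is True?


D = False, S = False, T = True
Step 1: S ∧ T = False AND True = False
Step 2: D ∧ False = False AND False = False
AND is true only when ALL operands are true.

False


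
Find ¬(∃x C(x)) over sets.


Original: ∃x C(x)
Rule: ¬∀→∃, ¬∃→∀, negate predicate.
Negation: ∀x ¬C(x)

∀x ¬C(x)


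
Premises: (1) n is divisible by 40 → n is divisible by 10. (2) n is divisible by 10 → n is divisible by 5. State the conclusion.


Hypothetical syllogism: P → Q, Q → R ⊢ P → R
Premise 1: n is divisible by 40 → n is divisible by 10
Premise 2: n is divisible by 10 → n is divisible by 5
Chain the implications: the middle term (n is divisible by 10) links the two.
Conclusion: If n is divisible by 40, then n is divisible by 5.

If n is divisible by 40, then n is divisible by 5.


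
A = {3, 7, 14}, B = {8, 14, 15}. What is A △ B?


A = {3, 7, 14}
B = {8, 14, 15}
Operation: symmetric difference
In A only: [3, 7], in B only: [8, 15]

{3, 7, 8, 15}


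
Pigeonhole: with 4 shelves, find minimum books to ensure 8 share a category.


Pigeonhole: to guarantee k in one of n categories, need (k-1)×n + 1.
k = 8, n = 4
Minimum = (8-1) × 4 + 1 = 7 × 4 + 1

29


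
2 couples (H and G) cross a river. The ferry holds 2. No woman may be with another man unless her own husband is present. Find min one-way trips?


Label couples H and G.
1. WH+WG → (far: WH,WG; near: HH,HG)
2. WH ←   (far: WG; near: HH,HG,WH)
3. HH+HG → (far: HH,HG,WG; near: WH)
4. HH ←   (far: HG,WG; near: HH,WH)  — HH returns, since WH is alone on near bank
5. HH+WH → (far: all four; near: empty)
Every state respects the constraint.
Minimum trips = 5

5


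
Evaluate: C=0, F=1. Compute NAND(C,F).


C AND F = 0
NOT(0) = 1

1


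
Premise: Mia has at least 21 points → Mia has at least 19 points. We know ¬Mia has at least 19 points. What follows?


Modus tollens: P → Q, ¬Q ⊢ ¬P
P: Mia has at least 21 points
Q: Mia has at least 19 points
We have P → Q and Q is false.
By modus tollens, P must be false.

It is not the case that Mia has at least 21 points


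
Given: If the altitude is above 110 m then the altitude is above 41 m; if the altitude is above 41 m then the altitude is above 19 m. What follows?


Hypothetical syllogism: P → Q, Q → R ⊢ P → R
Premise 1: the altitude is above 110 m → the altitude is above 41 m
Premise 2: the altitude is above 41 m → the altitude is above 19 m
Chain the implications: the middle term (the altitude is above 41 m) links the two.
Conclusion: If the altitude is above 110 m, then the altitude is above 19 m.

If the altitude is above 110 m, then the altitude is above 19 m.


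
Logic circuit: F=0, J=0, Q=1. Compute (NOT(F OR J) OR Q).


F OR J = 0
NOT(0) = 1
1 OR 1 = 1

1


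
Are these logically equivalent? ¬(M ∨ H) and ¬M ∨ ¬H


Expression 1: ¬(M ∨ H)
Expression 2: ¬M ∨ ¬H
Truth table (M H | Expr1 Expr2):
  T T |   F     F
  T F |   F     T   ← differ
  F T |   F     T   ← differ
  F F |   T     T
Counterexample: M=T, H=F gives Expr1 = F but Expr2 = T, so the expressions are NOT logically equivalent.

No


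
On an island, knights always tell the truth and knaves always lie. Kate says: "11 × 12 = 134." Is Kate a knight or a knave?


Statement: "11 × 12 = 134."
Actual: 11 × 12 = 132
Claimed: 134
Statement is FALSE → Kate lies → Knave

Knave


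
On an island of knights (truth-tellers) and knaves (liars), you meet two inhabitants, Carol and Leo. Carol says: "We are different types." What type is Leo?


Carol says: "We are different types."
Case 1: Carol is a Knight (truth-teller)
  Statement is true → they ARE different → Leo is a Knave
Case 2: Carol is a Knave (liar)
  Statement is false → they are NOT different → Leo is a Knave
In both cases, Leo is a Knave.

Knave


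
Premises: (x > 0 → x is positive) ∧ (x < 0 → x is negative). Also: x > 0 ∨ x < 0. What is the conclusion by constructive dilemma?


Constructive dilemma: (P → Q) ∧ (R → S), P ∨ R ⊢ Q ∨ S
Premise 1: x > 0 → x is positive
Premise 2: x < 0 → x is negative
Premise 3: x > 0 ∨ x < 0
Case 1: Assuming x > 0, then by Premise 1, x is positive.
Case 2: Assuming x < 0, then by Premise 2, x is negative.
Since one of x > 0 or x < 0 must hold, we get x is positive or x is negative.

x is positive or x is negative.


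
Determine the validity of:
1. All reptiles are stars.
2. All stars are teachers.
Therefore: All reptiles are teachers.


Premise 1: All reptiles are stars.
Premise 2: All stars are teachers.
Conclusion: All reptiles are teachers.
Barbara syllogism (AAA-1): All A are B, All B are C → All A are C.
Middle term (stars) distributed in premise 2.

Valid


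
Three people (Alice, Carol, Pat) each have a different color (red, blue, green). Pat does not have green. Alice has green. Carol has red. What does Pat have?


From clues:
  Carol → red
  Alice → green
By elimination, Pat gets the remaining.

blue


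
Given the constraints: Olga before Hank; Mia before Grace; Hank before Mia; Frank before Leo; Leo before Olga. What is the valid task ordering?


Constraints: Olga before Hank; Mia before Grace; Hank before Mia; Frank before Leo; Leo before Olga
Method: repeatedly schedule the remaining task that has no remaining task required before it.
  Step 1: remaining {Olga, Leo, Frank, Mia, Grace, Hank}; every task except Frank still has a predecessor pending → schedule Frank.
  Step 2: remaining {Olga, Leo, Mia, Grace, Hank}; every task except Leo still has a predecessor pending → schedule Leo.
  Step 3: remaining {Olga, Mia, Grace, Hank}; every task except Olga still has a predecessor pending → schedule Olga.
  Step 4: remaining {Mia, Grace, Hank}; every task except Hank still has a predecessor pending → schedule Hank.
  Step 5: remaining {Mia, Grace}; every task except Mia still has a predecessor pending → schedule Mia.
  Step 6: only Grace remains → schedule Grace.
Resulting order:

Frank → Leo → Olga → Hank → Mia → Grace


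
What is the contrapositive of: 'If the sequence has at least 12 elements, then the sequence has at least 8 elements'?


Original: If the sequence has at least 12 elements, then the sequence has at least 8 elements
Contrapositive: If ¬Q, then ¬P
Negate Q: not (the sequence has at least 8 elements)
Negate P: not (the sequence has at least 12 elements)

If not (the sequence has at least 8 elements), then not (the sequence has at least 12 elements).


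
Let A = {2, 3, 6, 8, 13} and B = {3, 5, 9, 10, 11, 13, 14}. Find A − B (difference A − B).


A = {2, 3, 6, 8, 13}
B = {3, 5, 9, 10, 11, 13, 14}
Operation: difference A − B
In A but not B: 2, 6, 8

{2, 6, 8}


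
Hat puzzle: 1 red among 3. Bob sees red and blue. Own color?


Total red = 1, seen red = 1
Own red = 1 - 1 = 0
Bob's hat is blue.

blue


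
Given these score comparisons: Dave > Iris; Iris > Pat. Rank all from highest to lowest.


Constraints: Dave > Iris; Iris > Pat
Method: at each step, the next-highest is the one remaining person who never appears on the smaller side of a constraint between remaining people.
  Step 1: remaining {Dave, Iris, Pat}; on the smaller side: {Iris, Pat} → Dave is next (Dave > Iris).
  Step 2: remaining {Iris, Pat}; on the smaller side: {Pat} → Iris is next (Iris > Pat).
  Step 3: only Pat remains → lowest.
Final ranking (highest to lowest):

Dave > Iris > Pat


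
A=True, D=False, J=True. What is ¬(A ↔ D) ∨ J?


A = True, D = False, J = True
Expression: ¬(A ↔ D) ∨ J
Step 1: A ↔ D = (True iff False) = False
Step 2: ¬(A ↔ D) = NOT False = True
Step 3: (True) ∨ J = True OR True = True

True


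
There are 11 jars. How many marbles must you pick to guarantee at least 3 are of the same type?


Pigeonhole: to guarantee k in one of n categories, need (k-1)×n + 1.
k = 3, n = 11
Minimum = (3-1) × 11 + 1 = 2 × 11 + 1

23


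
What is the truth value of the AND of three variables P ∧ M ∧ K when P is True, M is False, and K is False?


P = True, M = False, K = False
Step 1: P ∧ M = True AND False = False
Step 2: (False) ∧ K = (False) AND False = False
AND is true only when ALL operands are true.

False


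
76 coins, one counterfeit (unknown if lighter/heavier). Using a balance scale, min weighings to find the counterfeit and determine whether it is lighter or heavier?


Let n = 76. 152 possibilities (n coins × lighter/heavier); each weighing has 3 outcomes.
Bound for k weighings: say the first weighing puts j coins on each pan. If it tips, the 2j weighed coins remain suspects (each with a known direction) and k-1 weighings give 3^(k-1) outcomes; 3^(k-1) is odd, so 2j ≤ 3^(k-1) - 1. If it balances, the n - 2j unweighed coins remain with direction unknown: 2(n - 2j) ≤ 3^(k-1) - 1 by the same parity argument. Adding, n ≤ (3^(k-1) - 1) + (3^(k-1) - 1)/2 = (3^k - 3)/2, and the classical three-group strategy achieves this (3 coins in 2 weighings, 12 in 3, 39 in 4, 120 in 5).
So we need the smallest k with (3^k - 3)/2 ≥ 76.
k = 4: (3^4 - 3)/2 = 39 < 76 ✗
k = 5: (3^5 - 3)/2 = 120 ≥ 76 ✓

5


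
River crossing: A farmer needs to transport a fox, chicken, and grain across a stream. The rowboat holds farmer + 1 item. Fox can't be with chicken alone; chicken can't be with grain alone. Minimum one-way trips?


1. farmer+chicken → 2. farmer ← 3. farmer+fox → 4. farmer+chicken ← 5. farmer+grain → 6. farmer ← 7. farmer+chicken →
Minimum trips = 7

7


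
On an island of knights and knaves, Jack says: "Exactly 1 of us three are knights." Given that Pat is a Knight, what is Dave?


Jack claims exactly 1 knights among Jack, Pat, Dave.
Given: Pat is a Knight.

Case 1: Jack is a Knight (tells truth)
  Then exactly 1 of the three are knights.
  Counting Jack, Pat: 2 knight(s) so far. Need -1 more → impossible.
Case 2: Jack is a Knave (lies)
  Then the count is NOT 1.
  If Dave = Knave, count = 1 = 1 → claim would be true, contradicts lie.
  If Dave = Knight, count = 2 ≠ 1 → lie confirmed ✓

Dave is a Knight.

Knight


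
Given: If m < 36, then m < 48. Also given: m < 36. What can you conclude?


Modus ponens: P → Q, P ⊢ Q
P: m < 36
Q: m < 48
We have P → Q and P is true.
By modus ponens, Q must be true.

m < 48


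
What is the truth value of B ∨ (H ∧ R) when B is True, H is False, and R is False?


B = True, H = False, R = False
Step 1: H ∧ R = False AND False = False
Step 2: B ∨ False = True OR False = True
AND evaluated first (higher precedence); then OR applied.

True


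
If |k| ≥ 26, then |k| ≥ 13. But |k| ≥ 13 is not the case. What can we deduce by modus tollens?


Modus tollens: P → Q, ¬Q ⊢ ¬P
P: |k| ≥ 26
Q: |k| ≥ 13
We have P → Q and Q is false.
By modus tollens, P must be false.

It is not the case that |k| ≥ 26
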